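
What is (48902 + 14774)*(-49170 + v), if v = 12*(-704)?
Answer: -3668883768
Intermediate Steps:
v = -8448
(48902 + 14774)*(-49170 + v) = (48902 + 14774)*(-49170 - 8448) = 63676*(-57618) = -3668883768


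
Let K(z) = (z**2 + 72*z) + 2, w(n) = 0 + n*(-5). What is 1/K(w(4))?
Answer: -1/1038 ≈ -0.00096339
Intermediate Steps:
w(n) = -5*n (w(n) = 0 - 5*n = -5*n)
K(z) = 2 + z**2 + 72*z
1/K(w(4)) = 1/(2 + (-5*4)**2 + 72*(-5*4)) = 1/(2 + (-20)**2 + 72*(-20)) = 1/(2 + 400 - 1440) = 1/(-1038) = -1/1038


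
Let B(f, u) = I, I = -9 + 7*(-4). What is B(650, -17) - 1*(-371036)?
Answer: 370999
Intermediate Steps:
I = -37 (I = -9 - 28 = -37)
B(f, u) = -37
B(650, -17) - 1*(-371036) = -37 - 1*(-371036) = -37 + 371036 = 370999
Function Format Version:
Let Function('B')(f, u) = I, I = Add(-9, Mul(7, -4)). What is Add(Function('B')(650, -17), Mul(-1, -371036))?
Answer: 370999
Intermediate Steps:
I = -37 (I = Add(-9, -28) = -37)
Function('B')(f, u) = -37
Add(Function('B')(650, -17), Mul(-1, -371036)) = Add(-37, Mul(-1, -371036)) = Add(-37, 371036) = 370999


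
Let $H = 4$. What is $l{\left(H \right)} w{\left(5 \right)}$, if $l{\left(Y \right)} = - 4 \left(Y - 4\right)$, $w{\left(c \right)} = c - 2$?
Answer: $0$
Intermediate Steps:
$w{\left(c \right)} = -2 + c$
$l{\left(Y \right)} = 16 - 4 Y$ ($l{\left(Y \right)} = - 4 \left(-4 + Y\right) = 16 - 4 Y$)
$l{\left(H \right)} w{\left(5 \right)} = \left(16 - 16\right) \left(-2 + 5\right) = \left(16 - 16\right) 3 = 0 \cdot 3 = 0$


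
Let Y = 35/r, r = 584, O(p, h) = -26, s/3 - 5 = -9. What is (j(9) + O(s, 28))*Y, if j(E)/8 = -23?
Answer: -3675/292 ≈ -12.586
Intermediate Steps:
s = -12 (s = 15 + 3*(-9) = 15 - 27 = -12)
j(E) = -184 (j(E) = 8*(-23) = -184)
Y = 35/584 ≈ 0.059932
(j(9) + O(s, 28))*Y = (-184 - 26)*(35/584) = -210*35/584 = -3675/292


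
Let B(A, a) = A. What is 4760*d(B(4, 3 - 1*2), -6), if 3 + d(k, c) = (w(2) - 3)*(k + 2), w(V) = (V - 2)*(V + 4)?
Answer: -99960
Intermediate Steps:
w(V) = (-2 + V)*(4 + V)
d(k, c) = -9 - 3*k (d(k, c) = -3 + ((-8 + 2² + 2*2) - 3)*(k + 2) = -3 + ((-8 + 4 + 4) - 3)*(2 + k) = -3 + (0 - 3)*(2 + k) = -3 - 3*(2 + k) = -3 + (-6 - 3*k) = -9 - 3*k)
4760*d(B(4, 3 - 1*2), -6) = 4760*(-9 - 3*4) = 4760*(-9 - 12) = 4760*(-21) = -99960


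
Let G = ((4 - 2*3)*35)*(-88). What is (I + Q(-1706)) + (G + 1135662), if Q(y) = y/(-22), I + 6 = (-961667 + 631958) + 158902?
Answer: 10681952/11 ≈ 9.7109e+5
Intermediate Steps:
I = -170813 (I = -6 + ((-961667 + 631958) + 158902) = -6 + (-329709 + 158902) = -6 - 170807 = -170813)
Q(y) = -y/22 (Q(y) = y*(-1/22) = -y/22)
G = 6160 (G = ((4 - 6)*35)*(-88) = -2*35*(-88) = -70*(-88) = 6160)
(I + Q(-1706)) + (G + 1135662) = (-170813 - 1/22*(-1706)) + (6160 + 1135662) = (-170813 + 853/11) + 1141822 = -1878090/11 + 1141822 = 10681952/11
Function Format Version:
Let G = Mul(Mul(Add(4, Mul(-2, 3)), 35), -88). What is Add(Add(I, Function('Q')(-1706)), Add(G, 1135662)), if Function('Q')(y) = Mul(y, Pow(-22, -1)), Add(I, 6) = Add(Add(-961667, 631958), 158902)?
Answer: Rational(10681952, 11) ≈ 9.7109e+5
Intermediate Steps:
I = -170813 (I = Add(-6, Add(Add(-961667, 631958), 158902)) = Add(-6, Add(-329709, 158902)) = Add(-6, -170807) = -170813)
Function('Q')(y) = Mul(Rational(-1, 22), y) (Function('Q')(y) = Mul(y, Rational(-1, 22)) = Mul(Rational(-1, 22), y))
G = 6160 (G = Mul(Mul(Add(4, -6), 35), -88) = Mul(Mul(-2, 35), -88) = Mul(-70, -88) = 6160)
Add(Add(I, Function('Q')(-1706)), Add(G, 1135662)) = Add(Add(-170813, Mul(Rational(-1, 22), -1706)), Add(6160, 1135662)) = Add(Add(-170813, Rational(853, 11)), 1141822) = Add(Rational(-1878090, 11), 1141822) = Rational(10681952, 11)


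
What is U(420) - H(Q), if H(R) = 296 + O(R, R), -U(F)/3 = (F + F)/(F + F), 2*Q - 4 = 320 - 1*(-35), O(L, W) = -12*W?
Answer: 1855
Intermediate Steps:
Q = 359/2 (Q = 2 + (320 - 1*(-35))/2 = 2 + (320 + 35)/2 = 2 + (½)*355 = 2 + 355/2 = 359/2 ≈ 179.50)
U(F) = -3 (U(F) = -3*(F + F)/(F + F) = -3*2*F/(2*F) = -3*2*F*1/(2*F) = -3*1 = -3)
H(R) = 296 - 12*R
U(420) - H(Q) = -3 - (296 - 12*359/2) = -3 - (296 - 2154) = -3 - 1*(-1858) = -3 + 1858 = 1855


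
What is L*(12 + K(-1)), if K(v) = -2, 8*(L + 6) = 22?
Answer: -65/2 ≈ -32.500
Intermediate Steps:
L = -13/4 (L = -6 + (1/8)*22 = -6 + 11/4 = -13/4 ≈ -3.2500)
L*(12 + K(-1)) = -13*(12 - 2)/4 = -13/4*10 = -65/2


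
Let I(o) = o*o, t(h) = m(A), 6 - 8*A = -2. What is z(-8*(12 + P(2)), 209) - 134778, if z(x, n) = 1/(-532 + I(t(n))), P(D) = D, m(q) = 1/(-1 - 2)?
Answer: -645182295/4787 ≈ -1.3478e+5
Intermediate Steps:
A = 1 (A = ¾ - ⅛*(-2) = ¾ + ¼ = 1)
m(q) = -⅓ (m(q) = 1/(-3) = -⅓)
t(h) = -⅓
I(o) = o²
z(x, n) = -9/4787 (z(x, n) = 1/(-532 + (-⅓)²) = 1/(-532 + ⅑) = 1/(-4787/9) = -9/4787)
z(-8*(12 + P(2)), 209) - 134778 = -9/4787 - 134778 = -645182295/4787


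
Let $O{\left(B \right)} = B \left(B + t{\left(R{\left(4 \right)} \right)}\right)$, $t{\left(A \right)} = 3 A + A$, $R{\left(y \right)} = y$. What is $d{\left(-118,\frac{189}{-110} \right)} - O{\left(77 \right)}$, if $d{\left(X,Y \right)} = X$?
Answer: $-7279$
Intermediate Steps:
$t{\left(A \right)} = 4 A$
$O{\left(B \right)} = B \left(16 + B\right)$ ($O{\left(B \right)} = B \left(B + 4 \cdot 4\right) = B \left(B + 16\right) = B \left(16 + B\right)$)
$d{\left(-118,\frac{189}{-110} \right)} - O{\left(77 \right)} = -118 - 77 \left(16 + 77\right) = -118 - 77 \cdot 93 = -118 - 7161 = -7279$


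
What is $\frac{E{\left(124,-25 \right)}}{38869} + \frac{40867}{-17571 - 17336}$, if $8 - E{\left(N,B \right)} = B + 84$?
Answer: $- \frac{1590239680}{1356800183} \approx -1.1721$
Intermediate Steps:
$E{\left(N,B \right)} = -76 - B$ ($E{\left(N,B \right)} = 8 - \left(B + 84\right) = 8 - \left(84 + B\right) = -76 - B$)
$\frac{E{\left(124,-25 \right)}}{38869} + \frac{40867}{-17571 - 17336} = \frac{-76 - -25}{38869} + \frac{40867}{-17571 - 17336} = \left(-76 + 25\right) \frac{1}{38869} + \frac{40867}{-17571 - 17336} = \left(-51\right) \frac{1}{38869} + \frac{40867}{-34907} = - \frac{51}{38869} + 40867 \left(- \frac{1}{34907}\right) = - \frac{51}{38869} - \frac{40867}{34907} = - \frac{1590239680}{1356800183}$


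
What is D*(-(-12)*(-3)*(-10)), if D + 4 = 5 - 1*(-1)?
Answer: 720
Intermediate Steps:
D = 2 (D = -4 + (5 - 1*(-1)) = -4 + (5 + 1) = -4 + 6 = 2)
D*(-(-12)*(-3)*(-10)) = 2*(-(-12)*(-3)*(-10)) = 2*(-4*9*(-10)) = 2*(-36*(-10)) = 2*360 = 720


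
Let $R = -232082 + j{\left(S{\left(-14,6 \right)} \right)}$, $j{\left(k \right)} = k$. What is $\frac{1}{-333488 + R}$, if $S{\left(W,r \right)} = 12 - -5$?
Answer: $- \frac{1}{565553} \approx -1.7682 \cdot 10^{-6}$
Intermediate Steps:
$S{\left(W,r \right)} = 17$ ($S{\left(W,r \right)} = 12 + 5 = 17$)
$R = -232065$ ($R = -232082 + 17 = -232065$)
$\frac{1}{-333488 + R} = \frac{1}{-333488 - 232065} = \frac{1}{-565553} = - \frac{1}{565553}$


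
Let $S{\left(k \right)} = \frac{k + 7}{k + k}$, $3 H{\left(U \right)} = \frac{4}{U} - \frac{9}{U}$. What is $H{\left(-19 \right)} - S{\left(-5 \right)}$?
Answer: $\frac{82}{285} \approx 0.28772$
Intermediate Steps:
$H{\left(U \right)} = - \frac{5}{3 U}$ ($H{\left(U \right)} = \frac{\frac{4}{U} - \frac{9}{U}}{3} = \frac{\left(-5\right) \frac{1}{U}}{3} = - \frac{5}{3 U}$)
$S{\left(k \right)} = \frac{7 + k}{2 k}$
$H{\left(-19 \right)} - S{\left(-5 \right)} = - \frac{5}{3 \left(-19\right)} - \frac{7 - 5}{2 \left(-5\right)} = \left(- \frac{5}{3}\right) \left(- \frac{1}{19}\right) - \frac{1}{2} \left(- \frac{1}{5}\right) 2 = \frac{5}{57} - - \frac{1}{5} = \frac{5}{57} + \frac{1}{5} = \frac{82}{285}$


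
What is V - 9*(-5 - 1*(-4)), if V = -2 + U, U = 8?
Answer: 15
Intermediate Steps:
V = 6 (V = -2 + 8 = 6)
V - 9*(-5 - 1*(-4)) = 6 - 9*(-5 - 1*(-4)) = 6 - 9*(-5 + 4) = 6 - 9*(-1) = 6 + 9 = 15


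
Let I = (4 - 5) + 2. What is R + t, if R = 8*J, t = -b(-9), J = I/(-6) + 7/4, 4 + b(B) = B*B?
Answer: -193/3 ≈ -64.333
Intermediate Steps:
b(B) = -4 + B**2 (b(B) = -4 + B*B = -4 + B**2)
I = 1 (I = -1 + 2 = 1)
J = 19/12 (J = 1/(-6) + 7/4 = 1*(-1/6) + 7*(1/4) = -1/6 + 7/4 = 19/12 ≈ 1.5833)
t = -77 (t = -(-4 + (-9)**2) = -(-4 + 81) = -1*77 = -77)
R = 38/3 (R = 8*(19/12) = 38/3 ≈ 12.667)
R + t = 38/3 - 77 = -193/3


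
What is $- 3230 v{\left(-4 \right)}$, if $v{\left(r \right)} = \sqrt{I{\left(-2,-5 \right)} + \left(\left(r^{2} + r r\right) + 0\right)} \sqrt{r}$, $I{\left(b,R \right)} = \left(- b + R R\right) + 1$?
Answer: $- 12920 i \sqrt{15} \approx - 50039.0 i$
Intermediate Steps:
$I{\left(b,R \right)} = 1 + R^{2} - b$ ($I{\left(b,R \right)} = \left(- b + R^{2}\right) + 1 = \left(R^{2} - b\right) + 1 = 1 + R^{2} - b$)
$v{\left(r \right)} = \sqrt{r} \sqrt{28 + 2 r^{2}}$ ($v{\left(r \right)} = \sqrt{\left(1 + \left(-5\right)^{2} - -2\right) + \left(\left(r^{2} + r r\right) + 0\right)} \sqrt{r} = \sqrt{\left(1 + 25 + 2\right) + \left(\left(r^{2} + r^{2}\right) + 0\right)} \sqrt{r} = \sqrt{28 + \left(2 r^{2} + 0\right)} \sqrt{r} = \sqrt{28 + 2 r^{2}} \sqrt{r} = \sqrt{r} \sqrt{28 + 2 r^{2}}$)
$- 3230 v{\left(-4 \right)} = - 3230 \sqrt{2} \sqrt{-4} \sqrt{14 + \left(-4\right)^{2}} = - 3230 \sqrt{2} \cdot 2 i \sqrt{14 + 16} = - 3230 \sqrt{2} \cdot 2 i \sqrt{30} = - 3230 \cdot 4 i \sqrt{15} = - 12920 i \sqrt{15}$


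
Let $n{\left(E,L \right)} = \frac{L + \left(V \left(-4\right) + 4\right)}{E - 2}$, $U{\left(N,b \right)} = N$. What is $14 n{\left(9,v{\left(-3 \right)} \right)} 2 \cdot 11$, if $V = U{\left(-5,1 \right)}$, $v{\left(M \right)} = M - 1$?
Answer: $880$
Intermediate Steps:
$v{\left(M \right)} = -1 + M$
$V = -5$
$n{\left(E,L \right)} = \frac{24 + L}{-2 + E}$ ($n{\left(E,L \right)} = \frac{L + \left(\left(-5\right) \left(-4\right) + 4\right)}{E - 2} = \frac{L + \left(20 + 4\right)}{-2 + E} = \frac{L + 24}{-2 + E} = \frac{24 + L}{-2 + E}$)
$14 n{\left(9,v{\left(-3 \right)} \right)} 2 \cdot 11 = 14 \frac{24 - 4}{-2 + 9} \cdot 2 \cdot 11 = 14 \frac{24 - 4}{7} \cdot 22 = 14 \cdot \frac{1}{7} \cdot 20 \cdot 22 = 14 \cdot \frac{20}{7} \cdot 22 = 40 \cdot 22 = 880$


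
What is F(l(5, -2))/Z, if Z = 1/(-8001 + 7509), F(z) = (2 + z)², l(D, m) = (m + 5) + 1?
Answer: -17712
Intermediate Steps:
l(D, m) = 6 + m (l(D, m) = (5 + m) + 1 = 6 + m)
Z = -1/492 (Z = 1/(-492) = -1/492 ≈ -0.0020325)
F(l(5, -2))/Z = (2 + (6 - 2))²/(-1/492) = (2 + 4)²*(-492) = 6²*(-492) = 36*(-492) = -17712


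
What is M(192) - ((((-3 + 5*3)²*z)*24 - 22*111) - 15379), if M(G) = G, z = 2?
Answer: 11101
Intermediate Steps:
M(192) - ((((-3 + 5*3)²*z)*24 - 22*111) - 15379) = 192 - ((((-3 + 5*3)²*2)*24 - 22*111) - 15379) = 192 - ((((-3 + 15)²*2)*24 - 2442) - 15379) = 192 - (((12²*2)*24 - 2442) - 15379) = 192 - (((144*2)*24 - 2442) - 15379) = 192 - ((288*24 - 2442) - 15379) = 192 - ((6912 - 2442) - 15379) = 192 - (4470 - 15379) = 192 - 1*(-10909) = 192 + 10909 = 11101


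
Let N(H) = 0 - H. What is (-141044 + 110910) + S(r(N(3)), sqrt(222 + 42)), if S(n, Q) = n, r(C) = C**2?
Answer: -30125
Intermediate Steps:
N(H) = -H
(-141044 + 110910) + S(r(N(3)), sqrt(222 + 42)) = (-141044 + 110910) + (-1*3)**2 = -30134 + (-3)**2 = -30134 + 9 = -30125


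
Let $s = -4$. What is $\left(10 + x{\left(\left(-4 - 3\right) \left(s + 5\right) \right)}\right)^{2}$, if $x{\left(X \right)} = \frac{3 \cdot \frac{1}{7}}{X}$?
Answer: $\frac{237169}{2401} \approx 98.779$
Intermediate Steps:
$x{\left(X \right)} = \frac{3}{7 X}$ ($x{\left(X \right)} = \frac{3 \cdot \frac{1}{7}}{X} = \frac{3}{7 X}$)
$\left(10 + x{\left(\left(-4 - 3\right) \left(s + 5\right) \right)}\right)^{2} = \left(10 + \frac{3}{7 \left(-4 - 3\right) \left(-4 + 5\right)}\right)^{2} = \left(10 + \frac{3}{7 \left(\left(-7\right) 1\right)}\right)^{2} = \left(10 + \frac{3}{7 \left(-7\right)}\right)^{2} = \left(10 + \frac{3}{7} \left(- \frac{1}{7}\right)\right)^{2} = \left(10 - \frac{3}{49}\right)^{2} = \left(\frac{487}{49}\right)^{2} = \frac{237169}{2401}$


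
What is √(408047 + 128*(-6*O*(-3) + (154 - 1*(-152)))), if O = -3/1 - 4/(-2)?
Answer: √444911 ≈ 667.02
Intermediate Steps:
O = -1 (O = -3*1 - 4*(-½) = -3 + 2 = -1)
√(408047 + 128*(-6*O*(-3) + (154 - 1*(-152)))) = √(408047 + 128*(-6*(-1)*(-3) + (154 - 1*(-152)))) = √(408047 + 128*(6*(-3) + (154 + 152))) = √(408047 + 128*(-18 + 306)) = √(408047 + 128*288) = √(408047 + 36864) = √444911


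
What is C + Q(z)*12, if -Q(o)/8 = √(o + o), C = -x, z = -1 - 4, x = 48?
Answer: -48 - 96*I*√10 ≈ -48.0 - 303.58*I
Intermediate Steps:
z = -5
C = -48 (C = -1*48 = -48)
Q(o) = -8*√2*√o (Q(o) = -8*√(o + o) = -8*√2*√o)
C + Q(z)*12 = -48 - 8*√2*√(-5)*12 = -48 - 8*√2*I*√5*12 = -48 - 8*I*√10*12 = -48 - 96*I*√10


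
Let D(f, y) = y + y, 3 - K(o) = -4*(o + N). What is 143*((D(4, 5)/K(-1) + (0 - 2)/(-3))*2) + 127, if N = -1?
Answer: -763/3 ≈ -254.33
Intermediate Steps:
K(o) = -1 + 4*o (K(o) = 3 - (-4)*(o - 1) = 3 - (-4)*(-1 + o) = 3 - (4 - 4*o) = 3 + (-4 + 4*o) = -1 + 4*o)
D(f, y) = 2*y
143*((D(4, 5)/K(-1) + (0 - 2)/(-3))*2) + 127 = 143*(((2*5)/(-1 + 4*(-1)) + (0 - 2)/(-3))*2) + 127 = 143*((10/(-1 - 4) - 2*(-⅓))*2) + 127 = 143*((10/(-5) + ⅔)*2) + 127 = 143*((10*(-⅕) + ⅔)*2) + 127 = 143*((-2 + ⅔)*2) + 127 = 143*(-4/3*2) + 127 = 143*(-8/3) + 127 = -1144/3 + 127 = -763/3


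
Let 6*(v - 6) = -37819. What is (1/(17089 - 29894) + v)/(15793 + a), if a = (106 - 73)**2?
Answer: -483811321/1297044060 ≈ -0.37301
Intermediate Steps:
a = 1089 (a = 33**2 = 1089)
v = -37783/6 (v = 6 + (1/6)*(-37819) = 6 - 37819/6 = -37783/6 ≈ -6297.2)
(1/(17089 - 29894) + v)/(15793 + a) = (1/(17089 - 29894) - 37783/6)/(15793 + 1089) = (1/(-12805) - 37783/6)/16882 = (-1/12805 - 37783/6)*(1/16882) = -483811321/76830*1/16882 = -483811321/1297044060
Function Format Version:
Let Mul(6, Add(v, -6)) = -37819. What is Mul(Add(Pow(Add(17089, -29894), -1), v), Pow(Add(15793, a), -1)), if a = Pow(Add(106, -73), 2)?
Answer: Rational(-483811321, 1297044060) ≈ -0.37301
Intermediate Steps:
a = 1089 (a = Pow(33, 2) = 1089)
v = Rational(-37783, 6) (v = Add(6, Mul(Rational(1, 6), -37819)) = Add(6, Rational(-37819, 6)) = Rational(-37783, 6) ≈ -6297.2)
Mul(Add(Pow(Add(17089, -29894), -1), v), Pow(Add(15793, a), -1)) = Mul(Add(Pow(Add(17089, -29894), -1), Rational(-37783, 6)), Pow(Add(15793, 1089), -1)) = Mul(Add(Pow(-12805, -1), Rational(-37783, 6)), Pow(16882, -1)) = Mul(Add(Rational(-1, 12805), Rational(-37783, 6)), Rational(1, 16882)) = Mul(Rational(-483811321, 76830), Rational(1, 16882)) = Rational(-483811321, 1297044060)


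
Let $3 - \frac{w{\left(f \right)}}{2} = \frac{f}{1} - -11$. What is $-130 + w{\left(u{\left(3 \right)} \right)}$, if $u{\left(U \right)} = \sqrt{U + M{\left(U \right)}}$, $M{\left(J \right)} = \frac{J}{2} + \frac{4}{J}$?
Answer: $-146 - \frac{\sqrt{210}}{3} \approx -150.83$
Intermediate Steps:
$M{\left(J \right)} = \frac{J}{2} + \frac{4}{J}$ ($M{\left(J \right)} = J \frac{1}{2} + \frac{4}{J} = \frac{J}{2} + \frac{4}{J}$)
$u{\left(U \right)} = \sqrt{\frac{4}{U} + \frac{3 U}{2}}$ ($u{\left(U \right)} = \sqrt{U + \left(\frac{U}{2} + \frac{4}{U}\right)} = \sqrt{\frac{4}{U} + \frac{3 U}{2}}$)
$w{\left(f \right)} = -16 - 2 f$ ($w{\left(f \right)} = 6 - 2 \left(\frac{f}{1} - -11\right) = 6 - 2 \left(f 1 + 11\right) = 6 - 2 \left(f + 11\right) = 6 - 2 \left(11 + f\right) = 6 - \left(22 + 2 f\right) = -16 - 2 f$)
$-130 + w{\left(u{\left(3 \right)} \right)} = -130 - \left(16 + 2 \frac{\sqrt{6 \cdot 3 + \frac{16}{3}}}{2}\right) = -130 - \left(16 + 2 \frac{\sqrt{18 + 16 \cdot \frac{1}{3}}}{2}\right) = -130 - \left(16 + 2 \frac{\sqrt{18 + \frac{16}{3}}}{2}\right) = -130 - \left(16 + 2 \frac{\sqrt{\frac{70}{3}}}{2}\right) = -130 - \left(16 + 2 \frac{\frac{1}{3} \sqrt{210}}{2}\right) = -130 - \left(16 + 2 \frac{\sqrt{210}}{6}\right) = -130 - \left(16 + \frac{\sqrt{210}}{3}\right) = -146 - \frac{\sqrt{210}}{3}$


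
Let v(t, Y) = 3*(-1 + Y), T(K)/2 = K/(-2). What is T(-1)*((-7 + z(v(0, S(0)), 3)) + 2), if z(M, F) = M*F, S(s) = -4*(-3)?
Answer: 94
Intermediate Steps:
S(s) = 12
T(K) = -K (T(K) = 2*(K/(-2)) = 2*(K*(-½)) = 2*(-K/2) = -K)
v(t, Y) = -3 + 3*Y
z(M, F) = F*M
T(-1)*((-7 + z(v(0, S(0)), 3)) + 2) = (-1*(-1))*((-7 + 3*(-3 + 3*12)) + 2) = 1*((-7 + 3*(-3 + 36)) + 2) = 1*((-7 + 3*33) + 2) = 1*((-7 + 99) + 2) = 1*(92 + 2) = 1*94 = 94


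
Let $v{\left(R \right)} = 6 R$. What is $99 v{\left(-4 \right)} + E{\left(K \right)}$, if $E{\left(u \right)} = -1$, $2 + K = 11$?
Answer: $-2377$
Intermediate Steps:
$K = 9$ ($K = -2 + 11 = 9$)
$99 v{\left(-4 \right)} + E{\left(K \right)} = 99 \cdot 6 \left(-4\right) - 1 = 99 \left(-24\right) - 1 = -2376 - 1 = -2377$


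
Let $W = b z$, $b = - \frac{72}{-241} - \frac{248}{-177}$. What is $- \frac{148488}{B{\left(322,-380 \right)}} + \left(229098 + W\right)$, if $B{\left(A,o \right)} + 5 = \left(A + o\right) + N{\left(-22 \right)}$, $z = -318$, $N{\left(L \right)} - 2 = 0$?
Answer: $\frac{200352700462}{867359} \approx 2.3099 \cdot 10^{5}$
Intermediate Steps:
$N{\left(L \right)} = 2$ ($N{\left(L \right)} = 2 + 0 = 2$)
$b = \frac{72512}{42657}$ ($b = \left(-72\right) \left(- \frac{1}{241}\right) - - \frac{248}{177} = \frac{72}{241} + \frac{248}{177} = \frac{72512}{42657} \approx 1.6999$)
$B{\left(A,o \right)} = -3 + A + o$ ($B{\left(A,o \right)} = -5 + \left(\left(A + o\right) + 2\right) = -5 + \left(2 + A + o\right) = -3 + A + o$)
$W = - \frac{7686272}{14219}$ ($W = \frac{72512}{42657} \left(-318\right) = - \frac{7686272}{14219} \approx -540.56$)
$- \frac{148488}{B{\left(322,-380 \right)}} + \left(229098 + W\right) = - \frac{148488}{-3 + 322 - 380} + \left(229098 - \frac{7686272}{14219}\right) = - \frac{148488}{-61} + \frac{3249858190}{14219} = \left(-148488\right) \left(- \frac{1}{61}\right) + \frac{3249858190}{14219} = \frac{148488}{61} + \frac{3249858190}{14219} = \frac{200352700462}{867359}$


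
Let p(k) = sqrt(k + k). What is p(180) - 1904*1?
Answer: -1904 + 6*sqrt(10) ≈ -1885.0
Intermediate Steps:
p(k) = sqrt(2)*sqrt(k) (p(k) = sqrt(2*k) = sqrt(2)*sqrt(k))
p(180) - 1904*1 = sqrt(2)*sqrt(180) - 1904*1 = sqrt(2)*(6*sqrt(5)) - 1904 = 6*sqrt(10) - 1904 = -1904 + 6*sqrt(10)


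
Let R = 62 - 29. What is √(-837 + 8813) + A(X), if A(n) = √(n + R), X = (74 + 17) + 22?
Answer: √146 + 2*√1994 ≈ 101.39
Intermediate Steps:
R = 33
X = 113 (X = 91 + 22 = 113)
A(n) = √(33 + n) (A(n) = √(n + 33) = √(33 + n))
√(-837 + 8813) + A(X) = √(-837 + 8813) + √(33 + 113) = √7976 + √146 = 2*√1994 + √146 = √146 + 2*√1994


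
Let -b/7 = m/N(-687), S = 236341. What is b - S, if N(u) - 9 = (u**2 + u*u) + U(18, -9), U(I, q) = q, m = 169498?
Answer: -111546218672/471969 ≈ -2.3634e+5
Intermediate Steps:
N(u) = 2*u**2 (N(u) = 9 + ((u**2 + u*u) - 9) = 9 + ((u**2 + u**2) - 9) = 9 + (2*u**2 - 9) = 9 + (-9 + 2*u**2) = 2*u**2)
b = -593243/471969 (b = -1186486/(2*(-687)**2) = -1186486/(2*471969) = -1186486/943938 = -7*84749/471969 = -593243/471969 ≈ -1.2570)
b - S = -593243/471969 - 1*236341 = -593243/471969 - 236341 = -111546218672/471969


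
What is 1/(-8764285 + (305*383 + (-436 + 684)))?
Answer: -1/8647222 ≈ -1.1564e-7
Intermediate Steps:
1/(-8764285 + (305*383 + (-436 + 684))) = 1/(-8764285 + (116815 + 248)) = 1/(-8764285 + 117063) = 1/(-8647222) = -1/8647222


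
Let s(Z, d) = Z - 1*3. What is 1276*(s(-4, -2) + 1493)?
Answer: 1896136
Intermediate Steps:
s(Z, d) = -3 + Z (s(Z, d) = Z - 3 = -3 + Z)
1276*(s(-4, -2) + 1493) = 1276*((-3 - 4) + 1493) = 1276*(-7 + 1493) = 1276*1486 = 1896136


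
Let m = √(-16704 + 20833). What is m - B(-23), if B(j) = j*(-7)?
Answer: -161 + √4129 ≈ -96.743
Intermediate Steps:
m = √4129 ≈ 64.257
B(j) = -7*j
m - B(-23) = √4129 - (-7)*(-23) = √4129 - 1*161 = √4129 - 161 = -161 + √4129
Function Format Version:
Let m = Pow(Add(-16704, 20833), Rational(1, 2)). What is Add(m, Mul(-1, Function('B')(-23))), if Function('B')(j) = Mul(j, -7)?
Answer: Add(-161, Pow(4129, Rational(1, 2))) ≈ -96.743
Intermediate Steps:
m = Pow(4129, Rational(1, 2)) ≈ 64.257
Function('B')(j) = Mul(-7, j)
Add(m, Mul(-1, Function('B')(-23))) = Add(Pow(4129, Rational(1, 2)), Mul(-1, Mul(-7, -23))) = Add(Pow(4129, Rational(1, 2)), Mul(-1, 161)) = Add(Pow(4129, Rational(1, 2)), -161) = Add(-161, Pow(4129, Rational(1, 2)))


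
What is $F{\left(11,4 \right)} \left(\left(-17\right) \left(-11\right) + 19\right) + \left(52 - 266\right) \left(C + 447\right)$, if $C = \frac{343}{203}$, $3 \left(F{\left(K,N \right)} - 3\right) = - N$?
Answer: $- \frac{8323834}{87} \approx -95676.0$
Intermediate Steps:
$F{\left(K,N \right)} = 3 - \frac{N}{3}$ ($F{\left(K,N \right)} = 3 + \frac{\left(-1\right) N}{3} = 3 - \frac{N}{3}$)
$C = \frac{49}{29}$ ($C = 343 \cdot \frac{1}{203} = \frac{49}{29} \approx 1.6897$)
$F{\left(11,4 \right)} \left(\left(-17\right) \left(-11\right) + 19\right) + \left(52 - 266\right) \left(C + 447\right) = \left(3 - \frac{4}{3}\right) \left(\left(-17\right) \left(-11\right) + 19\right) + \left(52 - 266\right) \left(\frac{49}{29} + 447\right) = \left(3 - \frac{4}{3}\right) \left(187 + 19\right) - \frac{2784568}{29} = \frac{5}{3} \cdot 206 - \frac{2784568}{29} = \frac{1030}{3} - \frac{2784568}{29} = - \frac{8323834}{87}$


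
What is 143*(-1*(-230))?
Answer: 32890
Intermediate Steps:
143*(-1*(-230)) = 143*230 = 32890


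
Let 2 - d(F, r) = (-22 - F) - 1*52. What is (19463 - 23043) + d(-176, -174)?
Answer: -3680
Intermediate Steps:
d(F, r) = 76 + F (d(F, r) = 2 - ((-22 - F) - 1*52) = 2 - ((-22 - F) - 52) = 2 - (-74 - F) = 2 + (74 + F) = 76 + F)
(19463 - 23043) + d(-176, -174) = (19463 - 23043) + (76 - 176) = -3580 - 100 = -3680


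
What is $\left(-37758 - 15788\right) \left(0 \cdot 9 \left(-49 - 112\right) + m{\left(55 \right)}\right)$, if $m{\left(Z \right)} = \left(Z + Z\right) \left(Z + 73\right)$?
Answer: $-753927680$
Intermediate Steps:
$m{\left(Z \right)} = 2 Z \left(73 + Z\right)$
$\left(-37758 - 15788\right) \left(0 \cdot 9 \left(-49 - 112\right) + m{\left(55 \right)}\right) = \left(-37758 - 15788\right) \left(0 \cdot 9 \left(-49 - 112\right) + 2 \cdot 55 \left(73 + 55\right)\right) = - 53546 \left(0 \left(-161\right) + 2 \cdot 55 \cdot 128\right) = - 53546 \left(0 + 14080\right) = \left(-53546\right) 14080 = -753927680$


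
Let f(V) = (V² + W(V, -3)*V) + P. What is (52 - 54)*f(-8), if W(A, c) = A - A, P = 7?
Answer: -142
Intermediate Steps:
W(A, c) = 0
f(V) = 7 + V² (f(V) = (V² + 0*V) + 7 = (V² + 0) + 7 = V² + 7 = 7 + V²)
(52 - 54)*f(-8) = (52 - 54)*(7 + (-8)²) = -2*(7 + 64) = -2*71 = -142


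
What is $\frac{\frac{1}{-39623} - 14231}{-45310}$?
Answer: $\frac{281937457}{897659065} \approx 0.31408$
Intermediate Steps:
$\frac{\frac{1}{-39623} - 14231}{-45310} = \left(- \frac{1}{39623} - 14231\right) \left(- \frac{1}{45310}\right) = \left(- \frac{563874914}{39623}\right) \left(- \frac{1}{45310}\right) = \frac{281937457}{897659065}$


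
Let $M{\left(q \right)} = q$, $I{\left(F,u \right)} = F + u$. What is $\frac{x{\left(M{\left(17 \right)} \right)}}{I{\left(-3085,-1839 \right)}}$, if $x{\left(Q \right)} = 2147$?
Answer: $- \frac{2147}{4924} \approx -0.43603$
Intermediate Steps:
$\frac{x{\left(M{\left(17 \right)} \right)}}{I{\left(-3085,-1839 \right)}} = \frac{2147}{-3085 - 1839} = \frac{2147}{-4924} = 2147 \left(- \frac{1}{4924}\right) = - \frac{2147}{4924}$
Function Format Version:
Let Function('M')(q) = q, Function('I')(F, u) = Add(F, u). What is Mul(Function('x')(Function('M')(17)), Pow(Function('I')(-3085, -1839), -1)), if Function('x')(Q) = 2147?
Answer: Rational(-2147, 4924) ≈ -0.43603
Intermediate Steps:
Mul(Function('x')(Function('M')(17)), Pow(Function('I')(-3085, -1839), -1)) = Mul(2147, Pow(Add(-3085, -1839), -1)) = Mul(2147, Pow(-4924, -1)) = Mul(2147, Rational(-1, 4924)) = Rational(-2147, 4924)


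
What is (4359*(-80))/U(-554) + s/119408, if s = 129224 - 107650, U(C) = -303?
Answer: 6941082447/6030104 ≈ 1151.1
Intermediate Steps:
s = 21574
(4359*(-80))/U(-554) + s/119408 = (4359*(-80))/(-303) + 21574/119408 = -348720*(-1/303) + 21574*(1/119408) = 116240/101 + 10787/59704 = 6941082447/6030104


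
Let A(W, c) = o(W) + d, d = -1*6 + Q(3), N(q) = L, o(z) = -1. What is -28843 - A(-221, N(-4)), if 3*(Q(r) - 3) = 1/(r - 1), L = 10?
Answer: -173035/6 ≈ -28839.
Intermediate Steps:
Q(r) = 3 + 1/(3*(-1 + r)) (Q(r) = 3 + 1/(3*(r - 1)) = 3 + 1/(3*(-1 + r)))
N(q) = 10
d = -17/6 (d = -1*6 + (-8 + 9*3)/(3*(-1 + 3)) = -6 + (⅓)*(-8 + 27)/2 = -6 + (⅓)*(½)*19 = -6 + 19/6 = -17/6 ≈ -2.8333)
A(W, c) = -23/6 (A(W, c) = -1 - 17/6 = -23/6)
-28843 - A(-221, N(-4)) = -28843 - 1*(-23/6) = -28843 + 23/6 = -173035/6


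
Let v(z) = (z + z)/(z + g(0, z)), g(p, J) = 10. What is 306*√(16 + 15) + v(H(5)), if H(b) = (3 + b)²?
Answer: 64/37 + 306*√31 ≈ 1705.5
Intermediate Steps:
v(z) = 2*z/(10 + z) (v(z) = (z + z)/(z + 10) = (2*z)/(10 + z) = 2*z/(10 + z))
306*√(16 + 15) + v(H(5)) = 306*√(16 + 15) + 2*(3 + 5)²/(10 + (3 + 5)²) = 306*√31 + 2*8²/(10 + 8²) = 306*√31 + 2*64/(10 + 64) = 306*√31 + 2*64/74 = 306*√31 + 2*64*(1/74) = 306*√31 + 64/37 = 64/37 + 306*√31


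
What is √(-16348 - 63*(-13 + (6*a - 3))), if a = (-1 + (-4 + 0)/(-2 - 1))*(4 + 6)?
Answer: 10*I*√166 ≈ 128.84*I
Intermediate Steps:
a = 10/3 (a = (-1 - 4/(-3))*10 = (-1 - 4*(-⅓))*10 = (-1 + 4/3)*10 = (⅓)*10 = 10/3 ≈ 3.3333)
√(-16348 - 63*(-13 + (6*a - 3))) = √(-16348 - 63*(-13 + (6*(10/3) - 3))) = √(-16348 - 63*(-13 + (20 - 3))) = √(-16348 - 63*(-13 + 17)) = √(-16348 - 63*4) = √(-16348 - 252) = √(-16600) = 10*I*√166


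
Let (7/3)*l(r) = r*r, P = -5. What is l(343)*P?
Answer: -252105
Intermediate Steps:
l(r) = 3*r²/7 (l(r) = 3*(r*r)/7 = 3*r²/7)
l(343)*P = ((3/7)*343²)*(-5) = ((3/7)*117649)*(-5) = 50421*(-5) = -252105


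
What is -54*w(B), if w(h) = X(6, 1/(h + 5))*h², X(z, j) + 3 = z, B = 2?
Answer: -648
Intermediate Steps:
X(z, j) = -3 + z
w(h) = 3*h² (w(h) = (-3 + 6)*h² = 3*h²)
-54*w(B) = -162*2² = -162*4 = -54*12 = -648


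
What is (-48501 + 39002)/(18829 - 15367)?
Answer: -9499/3462 ≈ -2.7438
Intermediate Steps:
(-48501 + 39002)/(18829 - 15367) = -9499/3462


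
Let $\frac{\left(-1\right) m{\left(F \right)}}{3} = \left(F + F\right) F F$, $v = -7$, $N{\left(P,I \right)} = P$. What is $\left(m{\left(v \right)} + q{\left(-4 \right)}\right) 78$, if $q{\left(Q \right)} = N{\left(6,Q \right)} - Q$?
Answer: $161304$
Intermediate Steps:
$q{\left(Q \right)} = 6 - Q$
$m{\left(F \right)} = - 6 F^{3}$ ($m{\left(F \right)} = - 3 \left(F + F\right) F F = - 3 \cdot 2 F F^{2} = - 3 \cdot 2 F^{3} = - 6 F^{3}$)
$\left(m{\left(v \right)} + q{\left(-4 \right)}\right) 78 = \left(- 6 \left(-7\right)^{3} + \left(6 - -4\right)\right) 78 = \left(\left(-6\right) \left(-343\right) + \left(6 + 4\right)\right) 78 = \left(2058 + 10\right) 78 = 2068 \cdot 78 = 161304$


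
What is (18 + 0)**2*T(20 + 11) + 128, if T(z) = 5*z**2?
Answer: 1556948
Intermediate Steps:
(18 + 0)**2*T(20 + 11) + 128 = (18 + 0)**2*(5*(20 + 11)**2) + 128 = 18**2*(5*31**2) + 128 = 324*(5*961) + 128 = 324*4805 + 128 = 1556820 + 128 = 1556948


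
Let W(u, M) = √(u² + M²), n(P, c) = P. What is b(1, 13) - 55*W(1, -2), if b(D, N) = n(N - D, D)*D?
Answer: 12 - 55*√5 ≈ -110.98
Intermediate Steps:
W(u, M) = √(M² + u²)
b(D, N) = D*(N - D) (b(D, N) = (N - D)*D = D*(N - D))
b(1, 13) - 55*W(1, -2) = 1*(13 - 1*1) - 55*√((-2)² + 1²) = 1*(13 - 1) - 55*√(4 + 1) = 1*12 - 55*√5 = 12 - 55*√5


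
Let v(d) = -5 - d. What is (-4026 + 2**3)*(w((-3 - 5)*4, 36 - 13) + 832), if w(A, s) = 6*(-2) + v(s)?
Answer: -3182256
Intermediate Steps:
w(A, s) = -17 - s (w(A, s) = 6*(-2) + (-5 - s) = -12 + (-5 - s) = -17 - s)
(-4026 + 2**3)*(w((-3 - 5)*4, 36 - 13) + 832) = (-4026 + 2**3)*((-17 - (36 - 13)) + 832) = (-4026 + 8)*((-17 - 1*23) + 832) = -4018*((-17 - 23) + 832) = -4018*(-40 + 832) = -4018*792 = -3182256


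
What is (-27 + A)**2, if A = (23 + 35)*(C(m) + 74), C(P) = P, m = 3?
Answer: 19704721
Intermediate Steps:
A = 4466 (A = (23 + 35)*(3 + 74) = 58*77 = 4466)
(-27 + A)**2 = (-27 + 4466)**2 = 4439**2 = 19704721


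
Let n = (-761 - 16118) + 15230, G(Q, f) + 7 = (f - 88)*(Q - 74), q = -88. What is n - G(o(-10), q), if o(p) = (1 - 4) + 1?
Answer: -15018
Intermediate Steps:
o(p) = -2 (o(p) = -3 + 1 = -2)
G(Q, f) = -7 + (-88 + f)*(-74 + Q) (G(Q, f) = -7 + (f - 88)*(Q - 74) = -7 + (-88 + f)*(-74 + Q))
n = -1649 (n = -16879 + 15230 = -1649)
n - G(o(-10), q) = -1649 - (6505 - 88*(-2) - 74*(-88) - 2*(-88)) = -1649 - (6505 + 176 + 6512 + 176) = -1649 - 1*13369 = -1649 - 13369 = -15018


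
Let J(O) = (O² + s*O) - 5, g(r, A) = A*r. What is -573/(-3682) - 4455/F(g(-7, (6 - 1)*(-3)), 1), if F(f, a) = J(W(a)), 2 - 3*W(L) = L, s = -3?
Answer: 147660159/195146 ≈ 756.67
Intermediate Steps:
W(L) = ⅔ - L/3
J(O) = -5 + O² - 3*O (J(O) = (O² - 3*O) - 5 = -5 + O² - 3*O)
F(f, a) = -7 + a + (⅔ - a/3)² (F(f, a) = -5 + (⅔ - a/3)² - 3*(⅔ - a/3) = -5 + (⅔ - a/3)² + (-2 + a) = -7 + a + (⅔ - a/3)²)
-573/(-3682) - 4455/F(g(-7, (6 - 1)*(-3)), 1) = -573/(-3682) - 4455/(-59/9 + (⅑)*1² + (5/9)*1) = -573*(-1/3682) - 4455/(-59/9 + (⅑)*1 + 5/9) = 573/3682 - 4455/(-59/9 + ⅑ + 5/9) = 573/3682 - 4455/(-53/9) = 573/3682 - 4455*(-9/53) = 573/3682 + 40095/53 = 147660159/195146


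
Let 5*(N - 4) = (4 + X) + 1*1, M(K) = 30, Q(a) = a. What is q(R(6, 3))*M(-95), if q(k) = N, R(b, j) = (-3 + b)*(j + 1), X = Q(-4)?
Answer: 126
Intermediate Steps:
X = -4
R(b, j) = (1 + j)*(-3 + b) (R(b, j) = (-3 + b)*(1 + j) = (1 + j)*(-3 + b))
N = 21/5 (N = 4 + ((4 - 4) + 1*1)/5 = 4 + (0 + 1)/5 = 4 + (⅕)*1 = 4 + ⅕ = 21/5 ≈ 4.2000)
q(k) = 21/5
q(R(6, 3))*M(-95) = (21/5)*30 = 126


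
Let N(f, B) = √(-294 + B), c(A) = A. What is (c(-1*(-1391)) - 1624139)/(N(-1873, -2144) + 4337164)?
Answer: -1173020701112/3135165260889 + 270458*I*√2438/3135165260889 ≈ -0.37415 + 4.2595e-6*I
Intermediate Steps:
(c(-1*(-1391)) - 1624139)/(N(-1873, -2144) + 4337164) = (-1*(-1391) - 1624139)/(√(-294 - 2144) + 4337164) = (1391 - 1624139)/(√(-2438) + 4337164) = -1622748/(I*√2438 + 4337164) = -1622748/(4337164 + I*√2438)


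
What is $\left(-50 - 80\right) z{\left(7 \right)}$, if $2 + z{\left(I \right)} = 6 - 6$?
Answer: $260$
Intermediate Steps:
$z{\left(I \right)} = -2$ ($z{\left(I \right)} = -2 + \left(6 - 6\right) = -2 + 0 = -2$)
$\left(-50 - 80\right) z{\left(7 \right)} = \left(-50 - 80\right) \left(-2\right) = \left(-130\right) \left(-2\right) = 260$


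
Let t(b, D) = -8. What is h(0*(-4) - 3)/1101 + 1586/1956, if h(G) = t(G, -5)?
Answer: 96141/119642 ≈ 0.80357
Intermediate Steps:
h(G) = -8
h(0*(-4) - 3)/1101 + 1586/1956 = -8/1101 + 1586/1956 = -8*1/1101 + 1586*(1/1956) = -8/1101 + 793/978 = 96141/119642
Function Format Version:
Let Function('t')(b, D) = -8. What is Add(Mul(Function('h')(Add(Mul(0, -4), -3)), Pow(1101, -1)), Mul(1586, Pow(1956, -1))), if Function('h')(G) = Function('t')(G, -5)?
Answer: Rational(96141, 119642) ≈ 0.80357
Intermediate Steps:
Function('h')(G) = -8
Add(Mul(Function('h')(Add(Mul(0, -4), -3)), Pow(1101, -1)), Mul(1586, Pow(1956, -1))) = Add(Mul(-8, Pow(1101, -1)), Mul(1586, Pow(1956, -1))) = Add(Mul(-8, Rational(1, 1101)), Mul(1586, Rational(1, 1956))) = Add(Rational(-8, 1101), Rational(793, 978)) = Rational(96141, 119642)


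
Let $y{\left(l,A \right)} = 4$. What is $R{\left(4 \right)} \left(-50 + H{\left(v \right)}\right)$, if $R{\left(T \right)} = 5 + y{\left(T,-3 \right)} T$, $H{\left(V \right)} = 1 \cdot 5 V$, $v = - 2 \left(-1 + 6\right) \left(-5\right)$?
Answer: $4200$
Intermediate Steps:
$v = 50$ ($v = \left(-2\right) 5 \left(-5\right) = \left(-10\right) \left(-5\right) = 50$)
$H{\left(V \right)} = 5 V$
$R{\left(T \right)} = 5 + 4 T$
$R{\left(4 \right)} \left(-50 + H{\left(v \right)}\right) = \left(5 + 4 \cdot 4\right) \left(-50 + 5 \cdot 50\right) = \left(5 + 16\right) \left(-50 + 250\right) = 21 \cdot 200 = 4200$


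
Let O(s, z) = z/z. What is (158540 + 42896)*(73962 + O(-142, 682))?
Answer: 14898810868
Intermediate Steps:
O(s, z) = 1
(158540 + 42896)*(73962 + O(-142, 682)) = (158540 + 42896)*(73962 + 1) = 201436*73963 = 14898810868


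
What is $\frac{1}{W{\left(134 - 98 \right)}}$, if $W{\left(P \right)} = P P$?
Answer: $\frac{1}{1296} \approx 0.0007716$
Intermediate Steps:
$W{\left(P \right)} = P^{2}$
$\frac{1}{W{\left(134 - 98 \right)}} = \frac{1}{\left(134 - 98\right)^{2}} = \frac{1}{36^{2}} = \frac{1}{1296}$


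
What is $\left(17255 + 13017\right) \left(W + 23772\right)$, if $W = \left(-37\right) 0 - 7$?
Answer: $719414080$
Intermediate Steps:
$W = -7$ ($W = 0 - 7 = -7$)
$\left(17255 + 13017\right) \left(W + 23772\right) = \left(17255 + 13017\right) \left(-7 + 23772\right) = 30272 \cdot 23765 = 719414080$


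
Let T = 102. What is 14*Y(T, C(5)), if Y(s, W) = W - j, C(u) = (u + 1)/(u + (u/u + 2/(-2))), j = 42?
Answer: -2856/5 ≈ -571.20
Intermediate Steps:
C(u) = (1 + u)/u (C(u) = (1 + u)/(u + (1 + 2*(-½))) = (1 + u)/(u + (1 - 1)) = (1 + u)/(u + 0) = (1 + u)/u)
Y(s, W) = -42 + W (Y(s, W) = W - 1*42 = W - 42 = -42 + W)
14*Y(T, C(5)) = 14*(-42 + (1 + 5)/5) = 14*(-42 + (⅕)*6) = 14*(-42 + 6/5) = 14*(-204/5) = -2856/5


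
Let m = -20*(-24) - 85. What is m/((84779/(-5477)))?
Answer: -2163415/84779 ≈ -25.518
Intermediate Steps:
m = 395 (m = 480 - 85 = 395)
m/((84779/(-5477))) = 395/((84779/(-5477))) = 395/((84779*(-1/5477))) = 395/(-84779/5477) = 395*(-5477/84779) = -2163415/84779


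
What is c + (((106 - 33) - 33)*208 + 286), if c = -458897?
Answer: -450291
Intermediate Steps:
c + (((106 - 33) - 33)*208 + 286) = -458897 + (((106 - 33) - 33)*208 + 286) = -458897 + ((73 - 33)*208 + 286) = -458897 + (40*208 + 286) = -458897 + (8320 + 286) = -458897 + 8606 = -450291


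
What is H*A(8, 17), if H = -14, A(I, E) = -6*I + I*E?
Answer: -1232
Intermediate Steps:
A(I, E) = -6*I + E*I
H*A(8, 17) = -112*(-6 + 17) = -112*11 = -14*88 = -1232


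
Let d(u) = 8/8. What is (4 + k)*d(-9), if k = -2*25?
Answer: -46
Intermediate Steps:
d(u) = 1 (d(u) = 8*(⅛) = 1)
k = -50
(4 + k)*d(-9) = (4 - 50)*1 = -46*1 = -46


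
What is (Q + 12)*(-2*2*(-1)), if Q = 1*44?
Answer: 224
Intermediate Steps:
Q = 44
(Q + 12)*(-2*2*(-1)) = (44 + 12)*(-2*2*(-1)) = 56*(-4*(-1)) = 56*4 = 224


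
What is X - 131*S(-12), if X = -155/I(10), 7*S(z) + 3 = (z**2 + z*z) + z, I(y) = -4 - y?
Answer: -71371/14 ≈ -5097.9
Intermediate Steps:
S(z) = -3/7 + z/7 + 2*z**2/7 (S(z) = -3/7 + ((z**2 + z*z) + z)/7 = -3/7 + ((z**2 + z**2) + z)/7 = -3/7 + (2*z**2 + z)/7 = -3/7 + (z + 2*z**2)/7 = -3/7 + (z/7 + 2*z**2/7) = -3/7 + z/7 + 2*z**2/7)
X = 155/14 (X = -155/(-4 - 1*10) = -155/(-4 - 10) = -155/(-14) = -155*(-1/14) = 155/14 ≈ 11.071)
X - 131*S(-12) = 155/14 - 131*(-3/7 + (1/7)*(-12) + (2/7)*(-12)**2) = 155/14 - 131*(-3/7 - 12/7 + (2/7)*144) = 155/14 - 131*(-3/7 - 12/7 + 288/7) = 155/14 - 131*39 = 155/14 - 5109 = -71371/14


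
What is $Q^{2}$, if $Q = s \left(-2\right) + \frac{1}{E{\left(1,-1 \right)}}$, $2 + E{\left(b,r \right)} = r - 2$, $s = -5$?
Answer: $\frac{2401}{25} \approx 96.04$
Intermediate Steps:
$E{\left(b,r \right)} = -4 + r$ ($E{\left(b,r \right)} = -2 + \left(r - 2\right) = -2 + \left(-2 + r\right) = -4 + r$)
$Q = \frac{49}{5}$ ($Q = \left(-5\right) \left(-2\right) + \frac{1}{-4 - 1} = 10 + \frac{1}{-5} = 10 - \frac{1}{5} = \frac{49}{5} \approx 9.8$)
$Q^{2} = \left(\frac{49}{5}\right)^{2} = \frac{2401}{25}$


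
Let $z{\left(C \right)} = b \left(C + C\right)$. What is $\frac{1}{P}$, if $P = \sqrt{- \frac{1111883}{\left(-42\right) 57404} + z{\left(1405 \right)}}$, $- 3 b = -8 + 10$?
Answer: $- \frac{2 i \sqrt{2721642224523054}}{4515434837} \approx - 0.023107 i$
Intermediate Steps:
$b = - \frac{2}{3}$ ($b = - \frac{-8 + 10}{3} = \left(- \frac{1}{3}\right) 2 = - \frac{2}{3} \approx -0.66667$)
$z{\left(C \right)} = - \frac{4 C}{3}$ ($z{\left(C \right)} = - \frac{2 \left(C + C\right)}{3} = - \frac{2 \cdot 2 C}{3} = - \frac{4 C}{3}$)
$P = \frac{i \sqrt{2721642224523054}}{1205484}$ ($P = \sqrt{- \frac{1111883}{\left(-42\right) 57404} - \frac{5620}{3}} = \sqrt{- \frac{1111883}{-2410968} - \frac{5620}{3}} = \sqrt{\left(-1111883\right) \left(- \frac{1}{2410968}\right) - \frac{5620}{3}} = \sqrt{\frac{1111883}{2410968} - \frac{5620}{3}} = \sqrt{- \frac{4515434837}{2410968}} = \frac{i \sqrt{2721642224523054}}{1205484} \approx 43.277 i$)
$\frac{1}{P} = \frac{1}{\frac{1}{1205484} i \sqrt{2721642224523054}} = - \frac{2 i \sqrt{2721642224523054}}{4515434837}$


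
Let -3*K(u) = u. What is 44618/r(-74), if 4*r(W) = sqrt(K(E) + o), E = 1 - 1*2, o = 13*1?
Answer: 44618*sqrt(30)/5 ≈ 48877.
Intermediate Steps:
o = 13
E = -1 (E = 1 - 2 = -1)
K(u) = -u/3
r(W) = sqrt(30)/6 (r(W) = sqrt(-1/3*(-1) + 13)/4 = sqrt(1/3 + 13)/4 = sqrt(40/3)/4 = (2*sqrt(30)/3)/4 = sqrt(30)/6)
44618/r(-74) = 44618/((sqrt(30)/6)) = 44618*(sqrt(30)/5) = 44618*sqrt(30)/5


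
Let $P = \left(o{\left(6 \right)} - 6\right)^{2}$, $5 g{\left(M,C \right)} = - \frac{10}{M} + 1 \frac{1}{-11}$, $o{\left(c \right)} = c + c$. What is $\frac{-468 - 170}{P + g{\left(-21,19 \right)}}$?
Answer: $- \frac{736890}{41669} \approx -17.684$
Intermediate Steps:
$o{\left(c \right)} = 2 c$
$g{\left(M,C \right)} = - \frac{1}{55} - \frac{2}{M}$ ($g{\left(M,C \right)} = \frac{- \frac{10}{M} + 1 \frac{1}{-11}}{5} = \frac{- \frac{10}{M} + 1 \left(- \frac{1}{11}\right)}{5} = \frac{- \frac{10}{M} - \frac{1}{11}}{5} = \frac{- \frac{1}{11} - \frac{10}{M}}{5} = - \frac{1}{55} - \frac{2}{M}$)
$P = 36$ ($P = \left(2 \cdot 6 - 6\right)^{2} = \left(12 - 6\right)^{2} = 6^{2} = 36$)
$\frac{-468 - 170}{P + g{\left(-21,19 \right)}} = \frac{-468 - 170}{36 + \frac{-110 - -21}{55 \left(-21\right)}} = - \frac{638}{36 + \frac{1}{55} \left(- \frac{1}{21}\right) \left(-110 + 21\right)} = - \frac{638}{36 + \frac{1}{55} \left(- \frac{1}{21}\right) \left(-89\right)} = - \frac{638}{36 + \frac{89}{1155}} = - \frac{638}{\frac{41669}{1155}} = \left(-638\right) \frac{1155}{41669} = - \frac{736890}{41669}$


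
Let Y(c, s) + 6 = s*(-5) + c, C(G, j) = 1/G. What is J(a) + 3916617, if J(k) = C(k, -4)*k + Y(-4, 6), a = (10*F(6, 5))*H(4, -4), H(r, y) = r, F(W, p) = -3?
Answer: 3916578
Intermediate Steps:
Y(c, s) = -6 + c - 5*s (Y(c, s) = -6 + (s*(-5) + c) = -6 + (-5*s + c) = -6 + (c - 5*s) = -6 + c - 5*s)
a = -120 (a = (10*(-3))*4 = -30*4 = -120)
J(k) = -39 (J(k) = k/k + (-6 - 4 - 5*6) = 1 + (-6 - 4 - 30) = 1 - 40 = -39)
J(a) + 3916617 = -39 + 3916617 = 3916578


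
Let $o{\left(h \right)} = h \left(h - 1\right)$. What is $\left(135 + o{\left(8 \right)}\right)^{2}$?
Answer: $36481$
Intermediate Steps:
$o{\left(h \right)} = h \left(-1 + h\right)$
$\left(135 + o{\left(8 \right)}\right)^{2} = \left(135 + 8 \left(-1 + 8\right)\right)^{2} = \left(135 + 8 \cdot 7\right)^{2} = \left(135 + 56\right)^{2} = 191^{2} = 36481$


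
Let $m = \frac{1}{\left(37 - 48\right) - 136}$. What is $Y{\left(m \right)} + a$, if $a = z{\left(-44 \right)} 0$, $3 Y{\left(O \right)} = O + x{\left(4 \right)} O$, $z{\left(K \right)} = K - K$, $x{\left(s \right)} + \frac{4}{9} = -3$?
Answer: $\frac{22}{3969} \approx 0.005543$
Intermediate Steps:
$x{\left(s \right)} = - \frac{31}{9}$ ($x{\left(s \right)} = - \frac{4}{9} - 3 = - \frac{31}{9}$)
$z{\left(K \right)} = 0$
$m = - \frac{1}{147}$ ($m = \frac{1}{\left(37 - 48\right) - 136} = \frac{1}{-11 - 136} = \frac{1}{-147} = - \frac{1}{147} \approx -0.0068027$)
$Y{\left(O \right)} = - \frac{22 O}{27}$ ($Y{\left(O \right)} = \frac{O - \frac{31 O}{9}}{3} = \frac{\left(- \frac{22}{9}\right) O}{3} = - \frac{22 O}{27}$)
$a = 0$ ($a = 0 \cdot 0 = 0$)
$Y{\left(m \right)} + a = \left(- \frac{22}{27}\right) \left(- \frac{1}{147}\right) + 0 = \frac{22}{3969} + 0 = \frac{22}{3969}$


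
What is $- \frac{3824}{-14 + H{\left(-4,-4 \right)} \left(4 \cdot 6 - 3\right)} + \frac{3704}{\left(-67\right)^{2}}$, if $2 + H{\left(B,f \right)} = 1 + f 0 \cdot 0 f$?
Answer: $\frac{17295576}{157115} \approx 110.08$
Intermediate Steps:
$H{\left(B,f \right)} = -1$ ($H{\left(B,f \right)} = -2 + \left(1 + f 0 \cdot 0 f\right) = -2 + \left(1 + 0 \cdot 0 f\right) = -2 + \left(1 + 0 f\right) = -2 + \left(1 + 0\right) = -2 + 1 = -1$)
$- \frac{3824}{-14 + H{\left(-4,-4 \right)} \left(4 \cdot 6 - 3\right)} + \frac{3704}{\left(-67\right)^{2}} = - \frac{3824}{-14 - \left(4 \cdot 6 - 3\right)} + \frac{3704}{\left(-67\right)^{2}} = - \frac{3824}{-14 - \left(24 - 3\right)} + \frac{3704}{4489} = - \frac{3824}{-14 - 21} + 3704 \cdot \frac{1}{4489} = - \frac{3824}{-14 - 21} + \frac{3704}{4489} = - \frac{3824}{-35} + \frac{3704}{4489} = \left(-3824\right) \left(- \frac{1}{35}\right) + \frac{3704}{4489} = \frac{3824}{35} + \frac{3704}{4489} = \frac{17295576}{157115}$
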